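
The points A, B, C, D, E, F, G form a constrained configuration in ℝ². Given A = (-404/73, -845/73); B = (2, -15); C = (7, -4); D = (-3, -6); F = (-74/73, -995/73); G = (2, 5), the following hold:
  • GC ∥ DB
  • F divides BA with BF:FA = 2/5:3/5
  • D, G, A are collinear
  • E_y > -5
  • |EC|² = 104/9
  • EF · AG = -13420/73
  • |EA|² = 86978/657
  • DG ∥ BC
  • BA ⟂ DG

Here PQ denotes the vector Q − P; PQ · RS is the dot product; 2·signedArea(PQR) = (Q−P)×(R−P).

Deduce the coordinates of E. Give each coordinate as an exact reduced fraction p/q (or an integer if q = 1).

1. E_x = 11/3  [line -550/73·x + -1210/73·y + -3630/73 = 0 ∩ |EC|² = 104/9]
2. E_y = -14/3  [line -550/73·x + -1210/73·y + -3630/73 = 0 ∩ |EC|² = 104/9]
   → E = (11/3, -14/3)

E = (11/3, -14/3)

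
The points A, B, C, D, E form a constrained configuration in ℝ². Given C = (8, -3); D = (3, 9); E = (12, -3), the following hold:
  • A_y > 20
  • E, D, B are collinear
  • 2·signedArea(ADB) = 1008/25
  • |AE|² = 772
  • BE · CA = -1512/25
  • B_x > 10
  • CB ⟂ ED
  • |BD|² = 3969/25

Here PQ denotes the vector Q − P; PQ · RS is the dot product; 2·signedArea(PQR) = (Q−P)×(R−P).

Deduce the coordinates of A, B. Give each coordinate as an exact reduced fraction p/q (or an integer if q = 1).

1. B_x = 264/25  [E, D, B are collinear ∩ CB ⟂ ED]
2. B_y = -27/25  [E, D, B are collinear ∩ CB ⟂ ED]
   → B = (264/25, -27/25)
3. A_x = -2  [2·signedArea(ADB) = 1008/25 ∩ BE · CA = -1512/25]
4. A_y = 21  [2·signedArea(ADB) = 1008/25 ∩ BE · CA = -1512/25]
   → A = (-2, 21)

A = (-2, 21)
B = (264/25, -27/25)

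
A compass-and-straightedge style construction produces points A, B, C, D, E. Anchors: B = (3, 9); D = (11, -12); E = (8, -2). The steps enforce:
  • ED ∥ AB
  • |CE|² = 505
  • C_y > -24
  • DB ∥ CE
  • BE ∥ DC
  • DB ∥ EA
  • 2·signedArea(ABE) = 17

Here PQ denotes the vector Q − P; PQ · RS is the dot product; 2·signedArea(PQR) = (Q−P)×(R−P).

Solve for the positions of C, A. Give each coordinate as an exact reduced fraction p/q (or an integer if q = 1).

1. C_x = 16  [DB ∥ CE ∩ BE ∥ DC]
2. C_y = -23  [DB ∥ CE ∩ BE ∥ DC]
   → C = (16, -23)
3. A_x = 0  [ED ∥ AB ∩ DB ∥ EA]
4. A_y = 19  [ED ∥ AB ∩ DB ∥ EA]
   → A = (0, 19)

A = (0, 19)
C = (16, -23)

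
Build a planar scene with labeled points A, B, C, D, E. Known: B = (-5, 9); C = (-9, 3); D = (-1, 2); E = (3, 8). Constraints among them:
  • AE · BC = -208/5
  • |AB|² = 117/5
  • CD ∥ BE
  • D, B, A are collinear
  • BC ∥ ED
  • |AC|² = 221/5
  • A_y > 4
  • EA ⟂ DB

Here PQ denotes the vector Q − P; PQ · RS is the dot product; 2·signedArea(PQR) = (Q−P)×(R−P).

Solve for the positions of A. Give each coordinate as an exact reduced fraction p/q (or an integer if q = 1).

1. A_x = -13/5  [D, B, A are collinear ∩ EA ⟂ DB]
2. A_y = 24/5  [D, B, A are collinear ∩ EA ⟂ DB]
   → A = (-13/5, 24/5)

A = (-13/5, 24/5)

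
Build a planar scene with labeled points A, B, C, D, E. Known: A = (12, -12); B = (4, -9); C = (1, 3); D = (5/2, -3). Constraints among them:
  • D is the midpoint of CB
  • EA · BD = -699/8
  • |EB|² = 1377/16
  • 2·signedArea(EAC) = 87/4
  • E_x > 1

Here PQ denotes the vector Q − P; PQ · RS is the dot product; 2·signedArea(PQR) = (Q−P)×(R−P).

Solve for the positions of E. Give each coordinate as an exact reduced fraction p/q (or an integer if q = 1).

E = (7/4, 0)

1. E_x = 7/4  [EA · BD = -699/8 ∩ 2·signedArea(EAC) = 87/4]
2. E_y = 0  [EA · BD = -699/8 ∩ 2·signedArea(EAC) = 87/4]
   → E = (7/4, 0)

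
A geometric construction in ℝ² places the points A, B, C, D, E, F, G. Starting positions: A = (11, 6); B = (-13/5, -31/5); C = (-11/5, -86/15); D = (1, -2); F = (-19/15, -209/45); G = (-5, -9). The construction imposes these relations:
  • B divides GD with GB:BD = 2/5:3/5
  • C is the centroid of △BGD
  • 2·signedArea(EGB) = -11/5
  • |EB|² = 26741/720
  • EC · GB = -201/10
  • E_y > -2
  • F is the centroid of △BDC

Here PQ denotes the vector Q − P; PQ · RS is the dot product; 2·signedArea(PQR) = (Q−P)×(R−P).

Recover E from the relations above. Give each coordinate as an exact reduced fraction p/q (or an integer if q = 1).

E = (9/5, -119/60)

1. E_x = 9/5  [2·signedArea(EGB) = -11/5 ∩ EC · GB = -201/10]
2. E_y = -119/60  [2·signedArea(EGB) = -11/5 ∩ EC · GB = -201/10]
   → E = (9/5, -119/60)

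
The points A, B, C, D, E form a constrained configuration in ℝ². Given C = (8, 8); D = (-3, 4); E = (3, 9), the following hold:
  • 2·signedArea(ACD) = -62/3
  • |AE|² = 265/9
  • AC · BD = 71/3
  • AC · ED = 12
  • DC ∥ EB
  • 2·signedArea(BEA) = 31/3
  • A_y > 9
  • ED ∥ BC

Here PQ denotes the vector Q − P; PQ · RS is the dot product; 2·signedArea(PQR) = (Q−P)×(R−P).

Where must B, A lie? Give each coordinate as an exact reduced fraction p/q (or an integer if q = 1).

A = (25/3, 10)
B = (14, 13)

1. B_x = 14  [ED ∥ BC ∩ DC ∥ EB]
2. B_y = 13  [ED ∥ BC ∩ DC ∥ EB]
   → B = (14, 13)
3. A_x = 25/3  [AC · ED = 12 ∩ 2·signedArea(BEA) = 31/3]
4. A_y = 10  [AC · ED = 12 ∩ 2·signedArea(BEA) = 31/3]
   → A = (25/3, 10)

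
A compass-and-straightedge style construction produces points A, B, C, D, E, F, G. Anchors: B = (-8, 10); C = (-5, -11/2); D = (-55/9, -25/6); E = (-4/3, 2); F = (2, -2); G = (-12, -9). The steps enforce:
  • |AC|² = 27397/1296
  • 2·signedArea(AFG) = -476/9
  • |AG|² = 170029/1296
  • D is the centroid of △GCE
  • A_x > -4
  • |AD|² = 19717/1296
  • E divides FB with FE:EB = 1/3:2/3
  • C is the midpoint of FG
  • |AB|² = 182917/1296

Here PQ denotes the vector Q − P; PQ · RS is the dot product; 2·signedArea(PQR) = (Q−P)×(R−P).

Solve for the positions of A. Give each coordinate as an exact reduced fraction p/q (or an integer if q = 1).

1. A_x = -67/18  [line 7·x + -14·y + 98/9 = 0 ∩ |AG|² = 170029/1296]
2. A_y = -13/12  [line 7·x + -14·y + 98/9 = 0 ∩ |AG|² = 170029/1296]
   → A = (-67/18, -13/12)

A = (-67/18, -13/12)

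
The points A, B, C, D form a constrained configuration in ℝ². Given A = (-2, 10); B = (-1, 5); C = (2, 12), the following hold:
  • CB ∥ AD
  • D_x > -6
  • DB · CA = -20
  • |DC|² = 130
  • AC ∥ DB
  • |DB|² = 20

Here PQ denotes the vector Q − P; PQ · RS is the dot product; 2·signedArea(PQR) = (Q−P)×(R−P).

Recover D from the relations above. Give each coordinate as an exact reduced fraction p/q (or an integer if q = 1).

1. D_x = -5  [AC ∥ DB ∩ CB ∥ AD]
2. D_y = 3  [AC ∥ DB ∩ CB ∥ AD]
   → D = (-5, 3)

D = (-5, 3)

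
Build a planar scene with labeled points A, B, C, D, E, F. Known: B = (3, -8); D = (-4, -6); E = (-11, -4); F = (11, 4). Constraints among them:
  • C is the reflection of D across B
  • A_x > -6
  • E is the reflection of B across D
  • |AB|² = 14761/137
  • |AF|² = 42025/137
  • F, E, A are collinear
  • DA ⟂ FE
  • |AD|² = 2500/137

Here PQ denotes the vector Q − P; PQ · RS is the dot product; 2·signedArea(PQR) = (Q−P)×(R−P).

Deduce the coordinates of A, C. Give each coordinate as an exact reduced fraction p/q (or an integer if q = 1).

A = (-748/137, -272/137)
C = (10, -10)

1. A_x = -748/137  [F, E, A are collinear ∩ DA ⟂ FE]
2. A_y = -272/137  [F, E, A are collinear ∩ DA ⟂ FE]
   → A = (-748/137, -272/137)
3. C_x = 10  [C is the reflection of D across B]
4. C_y = -10  [C is the reflection of D across B]
   → C = (10, -10)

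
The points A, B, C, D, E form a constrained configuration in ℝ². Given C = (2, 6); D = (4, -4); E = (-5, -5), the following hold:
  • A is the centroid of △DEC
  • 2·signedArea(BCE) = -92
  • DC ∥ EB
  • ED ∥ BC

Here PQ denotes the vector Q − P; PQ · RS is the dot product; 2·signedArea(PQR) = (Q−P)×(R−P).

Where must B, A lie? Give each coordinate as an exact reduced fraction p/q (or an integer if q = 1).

A = (1/3, -1)
B = (-7, 5)

1. B_x = -7  [ED ∥ BC ∩ DC ∥ EB]
2. B_y = 5  [ED ∥ BC ∩ DC ∥ EB]
   → B = (-7, 5)
3. A_x = 1/3  [A is the centroid of △DEC]
4. A_y = -1  [A is the centroid of △DEC]
   → A = (1/3, -1)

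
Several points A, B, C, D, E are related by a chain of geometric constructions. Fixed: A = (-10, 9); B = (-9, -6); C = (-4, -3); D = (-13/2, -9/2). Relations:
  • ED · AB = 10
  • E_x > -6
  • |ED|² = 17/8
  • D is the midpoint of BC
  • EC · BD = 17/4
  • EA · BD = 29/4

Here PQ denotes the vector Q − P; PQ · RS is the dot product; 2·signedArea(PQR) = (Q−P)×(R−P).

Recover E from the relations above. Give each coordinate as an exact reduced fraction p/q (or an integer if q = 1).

1. E_x = -21/4  [ED · AB = 10 ∩ EC · BD = 17/4]
2. E_y = -15/4  [ED · AB = 10 ∩ EC · BD = 17/4]
   → E = (-21/4, -15/4)

E = (-21/4, -15/4)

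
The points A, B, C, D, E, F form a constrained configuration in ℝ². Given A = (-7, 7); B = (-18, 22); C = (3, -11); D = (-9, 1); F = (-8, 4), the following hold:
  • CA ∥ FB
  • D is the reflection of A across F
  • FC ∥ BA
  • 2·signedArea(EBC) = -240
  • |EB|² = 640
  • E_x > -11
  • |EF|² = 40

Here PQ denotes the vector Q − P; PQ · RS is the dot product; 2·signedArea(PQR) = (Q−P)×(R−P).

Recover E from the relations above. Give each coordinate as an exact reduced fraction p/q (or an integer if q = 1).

E = (-10, -2)

1. E_x = -10  [line 33·x + 21·y + 372 = 0 ∩ |EF|² = 40]
2. E_y = -2  [line 33·x + 21·y + 372 = 0 ∩ |EF|² = 40]
   → E = (-10, -2)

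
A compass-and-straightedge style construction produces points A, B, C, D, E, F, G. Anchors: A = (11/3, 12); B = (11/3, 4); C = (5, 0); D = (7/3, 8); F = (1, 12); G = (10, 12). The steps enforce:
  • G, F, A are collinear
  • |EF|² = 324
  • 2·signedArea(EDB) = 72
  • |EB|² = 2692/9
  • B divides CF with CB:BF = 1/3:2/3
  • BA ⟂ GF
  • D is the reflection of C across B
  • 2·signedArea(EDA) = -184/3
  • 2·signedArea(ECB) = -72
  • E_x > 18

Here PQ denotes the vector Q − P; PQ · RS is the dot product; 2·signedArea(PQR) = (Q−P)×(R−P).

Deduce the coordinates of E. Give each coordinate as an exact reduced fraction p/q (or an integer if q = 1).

E = (19, 12)

1. E_x = 19  [2·signedArea(EDB) = 72 ∩ 2·signedArea(EDA) = -184/3]
2. E_y = 12  [2·signedArea(EDB) = 72 ∩ 2·signedArea(EDA) = -184/3]
   → E = (19, 12)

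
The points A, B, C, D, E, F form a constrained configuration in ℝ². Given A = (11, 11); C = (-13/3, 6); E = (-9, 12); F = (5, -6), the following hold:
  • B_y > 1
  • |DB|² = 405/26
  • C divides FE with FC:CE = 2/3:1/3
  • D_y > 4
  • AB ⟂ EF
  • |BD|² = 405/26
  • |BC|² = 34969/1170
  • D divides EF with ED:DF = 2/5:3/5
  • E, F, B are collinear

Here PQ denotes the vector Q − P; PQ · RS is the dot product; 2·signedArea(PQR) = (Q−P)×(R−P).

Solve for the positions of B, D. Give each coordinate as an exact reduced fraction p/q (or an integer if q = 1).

1. B_x = -127/130  [E, F, B are collinear ∩ AB ⟂ EF]
2. B_y = 219/130  [E, F, B are collinear ∩ AB ⟂ EF]
   → B = (-127/130, 219/130)
3. D_x = -17/5  [D divides EF with ED:DF = 2/5:3/5]
4. D_y = 24/5  [D divides EF with ED:DF = 2/5:3/5]
   → D = (-17/5, 24/5)

B = (-127/130, 219/130)
D = (-17/5, 24/5)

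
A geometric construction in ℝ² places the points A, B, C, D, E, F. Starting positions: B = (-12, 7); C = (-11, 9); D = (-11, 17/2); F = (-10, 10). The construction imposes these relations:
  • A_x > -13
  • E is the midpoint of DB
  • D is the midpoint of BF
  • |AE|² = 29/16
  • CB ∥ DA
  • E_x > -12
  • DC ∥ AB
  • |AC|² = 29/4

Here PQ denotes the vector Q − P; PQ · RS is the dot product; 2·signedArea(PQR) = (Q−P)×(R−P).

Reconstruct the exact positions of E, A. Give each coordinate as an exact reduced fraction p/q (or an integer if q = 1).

1. E_x = -23/2  [E is the midpoint of DB]
2. E_y = 31/4  [E is the midpoint of DB]
   → E = (-23/2, 31/4)
3. A_x = -12  [DC ∥ AB ∩ CB ∥ DA]
4. A_y = 13/2  [DC ∥ AB ∩ CB ∥ DA]
   → A = (-12, 13/2)

A = (-12, 13/2)
E = (-23/2, 31/4)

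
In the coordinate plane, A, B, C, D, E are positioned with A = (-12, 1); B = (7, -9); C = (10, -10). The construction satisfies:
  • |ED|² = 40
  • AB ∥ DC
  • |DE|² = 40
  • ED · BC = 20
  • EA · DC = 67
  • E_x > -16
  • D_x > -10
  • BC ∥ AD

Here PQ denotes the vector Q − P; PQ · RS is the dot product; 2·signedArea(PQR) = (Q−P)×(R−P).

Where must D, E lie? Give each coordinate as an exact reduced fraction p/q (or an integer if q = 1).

D = (-9, 0)
E = (-15, 2)

1. D_x = -9  [AB ∥ DC ∩ BC ∥ AD]
2. D_y = 0  [AB ∥ DC ∩ BC ∥ AD]
   → D = (-9, 0)
3. E_x = -15  [EA · DC = 67 ∩ ED · BC = 20]
4. E_y = 2  [EA · DC = 67 ∩ ED · BC = 20]
   → E = (-15, 2)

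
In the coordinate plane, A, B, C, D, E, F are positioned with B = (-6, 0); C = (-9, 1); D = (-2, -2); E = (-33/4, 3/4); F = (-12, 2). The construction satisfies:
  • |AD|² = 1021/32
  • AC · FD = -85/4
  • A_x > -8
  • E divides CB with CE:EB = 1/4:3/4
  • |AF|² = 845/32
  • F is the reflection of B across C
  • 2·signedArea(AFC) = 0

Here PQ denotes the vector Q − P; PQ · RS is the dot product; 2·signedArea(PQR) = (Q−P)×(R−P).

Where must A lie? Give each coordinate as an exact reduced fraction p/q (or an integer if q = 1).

1. A_x = -57/8  [2·signedArea(AFC) = 0 ∩ AC · FD = -85/4]
2. A_y = 3/8  [2·signedArea(AFC) = 0 ∩ AC · FD = -85/4]
   → A = (-57/8, 3/8)

A = (-57/8, 3/8)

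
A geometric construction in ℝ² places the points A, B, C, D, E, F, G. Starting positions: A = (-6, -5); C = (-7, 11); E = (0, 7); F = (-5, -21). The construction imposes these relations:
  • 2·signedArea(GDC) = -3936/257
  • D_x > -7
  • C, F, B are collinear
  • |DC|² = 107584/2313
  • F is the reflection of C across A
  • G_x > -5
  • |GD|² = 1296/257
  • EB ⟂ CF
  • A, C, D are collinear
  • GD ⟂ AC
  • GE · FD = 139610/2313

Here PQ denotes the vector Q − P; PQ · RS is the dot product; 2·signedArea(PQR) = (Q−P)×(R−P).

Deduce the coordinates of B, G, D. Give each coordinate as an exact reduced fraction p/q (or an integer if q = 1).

1. B_x = -1728/257  [C, F, B are collinear ∩ EB ⟂ CF]
2. B_y = 1691/257  [C, F, B are collinear ∩ EB ⟂ CF]
   → B = (-1728/257, 1691/257)
3. D_x = -5069/771  [line -16·x + -1·y + -101 = 0 ∩ |DC|² = 107584/2313]
4. D_y = 3233/771  [line -16·x + -1·y + -101 = 0 ∩ |DC|² = 107584/2313]
   → D = (-5069/771, 3233/771)
5. G_x = -13/3  [2·signedArea(GDC) = -3936/257 ∩ GD ⟂ AC]
6. G_y = 13/3  [2·signedArea(GDC) = -3936/257 ∩ GD ⟂ AC]
   → G = (-13/3, 13/3)

B = (-1728/257, 1691/257)
D = (-5069/771, 3233/771)
G = (-13/3, 13/3)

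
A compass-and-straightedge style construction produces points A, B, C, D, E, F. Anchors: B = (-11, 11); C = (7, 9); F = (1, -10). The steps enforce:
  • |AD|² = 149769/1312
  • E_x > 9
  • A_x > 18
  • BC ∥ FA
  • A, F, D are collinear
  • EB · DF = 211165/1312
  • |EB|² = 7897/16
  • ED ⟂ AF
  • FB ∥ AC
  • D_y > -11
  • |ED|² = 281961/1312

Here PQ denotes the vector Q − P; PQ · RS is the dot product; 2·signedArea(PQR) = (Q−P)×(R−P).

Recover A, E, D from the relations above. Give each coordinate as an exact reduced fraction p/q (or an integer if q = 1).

A = (19, -12)
D = (2749/328, -3549/328)
E = (10, 15/4)

1. A_x = 19  [FB ∥ AC ∩ BC ∥ FA]
2. A_y = -12  [FB ∥ AC ∩ BC ∥ FA]
   → A = (19, -12)
3. D_x = 2749/328  [line -2·x + -18·y + -178 = 0 ∩ |AD|² = 149769/1312]
4. D_y = -3549/328  [line -2·x + -18·y + -178 = 0 ∩ |AD|² = 149769/1312]
   → D = (2749/328, -3549/328)
5. E_x = 10  [line 2421/328·x + -269/328·y + -92805/1312 = 0 ∩ |ED|² = 281961/1312]
6. E_y = 15/4  [line 2421/328·x + -269/328·y + -92805/1312 = 0 ∩ |ED|² = 281961/1312]
   → E = (10, 15/4)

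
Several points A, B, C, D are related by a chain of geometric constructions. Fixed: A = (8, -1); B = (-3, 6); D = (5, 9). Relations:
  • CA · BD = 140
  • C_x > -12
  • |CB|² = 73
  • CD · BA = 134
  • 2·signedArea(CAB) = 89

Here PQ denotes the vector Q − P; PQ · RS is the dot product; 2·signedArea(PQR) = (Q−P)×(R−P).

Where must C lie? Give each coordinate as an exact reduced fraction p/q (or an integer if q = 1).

C = (-11, 3)

1. C_x = -11  [CD · BA = 134 ∩ 2·signedArea(CAB) = 89]
2. C_y = 3  [CD · BA = 134 ∩ 2·signedArea(CAB) = 89]
   → C = (-11, 3)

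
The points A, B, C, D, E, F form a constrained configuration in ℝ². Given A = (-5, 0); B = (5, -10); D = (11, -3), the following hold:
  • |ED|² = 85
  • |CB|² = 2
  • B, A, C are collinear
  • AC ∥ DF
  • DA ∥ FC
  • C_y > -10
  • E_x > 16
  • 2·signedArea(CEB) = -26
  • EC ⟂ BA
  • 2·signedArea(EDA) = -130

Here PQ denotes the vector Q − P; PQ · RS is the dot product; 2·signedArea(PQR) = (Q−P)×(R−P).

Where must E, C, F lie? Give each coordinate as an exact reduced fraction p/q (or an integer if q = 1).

C = (4, -9)
E = (17, 4)
F = (20, -12)

1. E_x = 17  [line -3·x + -16·y + 115 = 0 ∩ |ED|² = 85]
2. E_y = 4  [line -3·x + -16·y + 115 = 0 ∩ |ED|² = 85]
   → E = (17, 4)
3. C_x = 4  [B, A, C are collinear ∩ EC ⟂ BA]
4. C_y = -9  [B, A, C are collinear ∩ EC ⟂ BA]
   → C = (4, -9)
5. F_x = 20  [DA ∥ FC ∩ AC ∥ DF]
6. F_y = -12  [DA ∥ FC ∩ AC ∥ DF]
   → F = (20, -12)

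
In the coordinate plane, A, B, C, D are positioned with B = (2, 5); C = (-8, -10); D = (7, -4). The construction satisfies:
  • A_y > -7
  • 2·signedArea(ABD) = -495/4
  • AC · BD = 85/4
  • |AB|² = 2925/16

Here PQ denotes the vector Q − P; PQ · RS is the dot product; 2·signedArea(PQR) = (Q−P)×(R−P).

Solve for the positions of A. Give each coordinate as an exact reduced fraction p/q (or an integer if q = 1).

A = (-11/2, -25/4)

1. A_x = -11/2  [2·signedArea(ABD) = -495/4 ∩ AC · BD = 85/4]
2. A_y = -25/4  [2·signedArea(ABD) = -495/4 ∩ AC · BD = 85/4]
   → A = (-11/2, -25/4)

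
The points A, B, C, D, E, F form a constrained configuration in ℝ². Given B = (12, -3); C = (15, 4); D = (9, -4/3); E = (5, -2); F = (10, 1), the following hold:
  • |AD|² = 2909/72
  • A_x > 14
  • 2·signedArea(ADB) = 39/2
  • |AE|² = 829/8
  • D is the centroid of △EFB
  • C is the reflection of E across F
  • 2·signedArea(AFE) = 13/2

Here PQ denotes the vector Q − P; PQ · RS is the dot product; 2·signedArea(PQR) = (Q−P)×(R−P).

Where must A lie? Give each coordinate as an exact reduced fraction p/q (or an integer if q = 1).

1. A_x = 57/4  [2·signedArea(ADB) = 39/2 ∩ 2·signedArea(AFE) = 13/2]
2. A_y = 9/4  [2·signedArea(ADB) = 39/2 ∩ 2·signedArea(AFE) = 13/2]
   → A = (57/4, 9/4)

A = (57/4, 9/4)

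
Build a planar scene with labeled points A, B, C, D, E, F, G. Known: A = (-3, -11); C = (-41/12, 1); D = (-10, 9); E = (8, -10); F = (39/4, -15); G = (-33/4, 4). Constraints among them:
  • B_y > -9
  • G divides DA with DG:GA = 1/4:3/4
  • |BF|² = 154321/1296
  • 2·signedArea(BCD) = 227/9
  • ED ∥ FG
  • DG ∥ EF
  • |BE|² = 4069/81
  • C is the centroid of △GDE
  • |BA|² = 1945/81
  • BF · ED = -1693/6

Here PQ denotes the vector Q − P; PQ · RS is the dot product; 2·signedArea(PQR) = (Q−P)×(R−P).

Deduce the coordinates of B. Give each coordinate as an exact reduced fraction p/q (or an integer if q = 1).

1. B_x = 10/9  [2·signedArea(BCD) = 227/9 ∩ BF · ED = -1693/6]
2. B_y = -25/3  [2·signedArea(BCD) = 227/9 ∩ BF · ED = -1693/6]
   → B = (10/9, -25/3)

B = (10/9, -25/3)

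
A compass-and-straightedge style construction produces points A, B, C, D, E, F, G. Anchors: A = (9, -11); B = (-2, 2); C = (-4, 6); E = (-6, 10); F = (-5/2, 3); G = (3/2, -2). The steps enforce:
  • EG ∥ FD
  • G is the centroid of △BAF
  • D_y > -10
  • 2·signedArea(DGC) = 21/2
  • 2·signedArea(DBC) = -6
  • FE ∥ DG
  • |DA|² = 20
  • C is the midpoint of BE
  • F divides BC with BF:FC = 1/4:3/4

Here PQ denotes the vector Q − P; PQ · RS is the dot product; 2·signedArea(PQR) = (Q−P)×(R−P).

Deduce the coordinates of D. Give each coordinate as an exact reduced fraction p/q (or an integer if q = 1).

1. D_x = 5  [FE ∥ DG ∩ EG ∥ FD]
2. D_y = -9  [FE ∥ DG ∩ EG ∥ FD]
   → D = (5, -9)

D = (5, -9)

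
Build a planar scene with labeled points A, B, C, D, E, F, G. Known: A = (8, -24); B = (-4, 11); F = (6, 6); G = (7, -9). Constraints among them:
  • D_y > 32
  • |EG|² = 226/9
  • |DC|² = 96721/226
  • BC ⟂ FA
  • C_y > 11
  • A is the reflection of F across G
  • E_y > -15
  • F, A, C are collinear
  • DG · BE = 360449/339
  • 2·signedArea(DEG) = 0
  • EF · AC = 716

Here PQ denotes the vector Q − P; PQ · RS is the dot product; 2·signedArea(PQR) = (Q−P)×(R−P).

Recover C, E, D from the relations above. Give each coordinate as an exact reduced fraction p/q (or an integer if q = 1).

1. C_x = 1271/226  [F, A, C are collinear ∩ BC ⟂ FA]
2. C_y = 2631/226  [F, A, C are collinear ∩ BC ⟂ FA]
   → C = (1271/226, 2631/226)
3. E_x = 22/3  [line 537/226·x + -8055/226·y + -58354/113 = 0 ∩ |EG|² = 226/9]
4. E_y = -14  [line 537/226·x + -8055/226·y + -58354/113 = 0 ∩ |EG|² = 226/9]
   → E = (22/3, -14)
5. D_x = 480/113  [2·signedArea(DEG) = 0 ∩ DG · BE = 360449/339]
6. D_y = 3648/113  [2·signedArea(DEG) = 0 ∩ DG · BE = 360449/339]
   → D = (480/113, 3648/113)

C = (1271/226, 2631/226)
D = (480/113, 3648/113)
E = (22/3, -14)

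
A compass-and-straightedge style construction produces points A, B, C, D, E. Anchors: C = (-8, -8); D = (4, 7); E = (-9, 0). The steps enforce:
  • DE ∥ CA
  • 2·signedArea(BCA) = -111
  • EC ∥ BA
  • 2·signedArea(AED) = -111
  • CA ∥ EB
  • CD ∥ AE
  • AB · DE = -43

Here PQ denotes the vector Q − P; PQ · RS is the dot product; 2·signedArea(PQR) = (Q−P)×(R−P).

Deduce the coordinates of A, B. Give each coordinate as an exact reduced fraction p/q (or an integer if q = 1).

1. A_x = -21  [CD ∥ AE ∩ DE ∥ CA]
2. A_y = -15  [CD ∥ AE ∩ DE ∥ CA]
   → A = (-21, -15)
3. B_x = -22  [EC ∥ BA ∩ CA ∥ EB]
4. B_y = -7  [EC ∥ BA ∩ CA ∥ EB]
   → B = (-22, -7)

A = (-21, -15)
B = (-22, -7)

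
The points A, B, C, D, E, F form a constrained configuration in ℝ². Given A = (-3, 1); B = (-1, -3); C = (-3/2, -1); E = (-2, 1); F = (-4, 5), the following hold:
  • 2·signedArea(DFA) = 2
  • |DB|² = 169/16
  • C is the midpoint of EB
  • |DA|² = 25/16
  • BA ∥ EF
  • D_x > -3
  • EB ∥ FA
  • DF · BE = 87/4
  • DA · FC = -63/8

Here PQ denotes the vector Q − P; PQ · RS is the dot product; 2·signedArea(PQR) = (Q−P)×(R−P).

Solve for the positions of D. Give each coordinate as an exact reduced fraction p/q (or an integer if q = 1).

1. D_x = -9/4  [DF · BE = 87/4 ∩ 2·signedArea(DFA) = 2]
2. D_y = 0  [DF · BE = 87/4 ∩ 2·signedArea(DFA) = 2]
   → D = (-9/4, 0)

D = (-9/4, 0)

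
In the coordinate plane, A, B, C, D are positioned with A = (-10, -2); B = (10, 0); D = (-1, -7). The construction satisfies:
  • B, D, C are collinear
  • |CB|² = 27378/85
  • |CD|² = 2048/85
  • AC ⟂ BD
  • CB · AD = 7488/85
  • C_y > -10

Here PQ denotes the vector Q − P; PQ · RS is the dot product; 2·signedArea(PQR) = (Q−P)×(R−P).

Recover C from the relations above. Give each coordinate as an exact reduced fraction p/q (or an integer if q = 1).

C = (-437/85, -819/85)

1. C_x = -437/85  [B, D, C are collinear ∩ AC ⟂ BD]
2. C_y = -819/85  [B, D, C are collinear ∩ AC ⟂ BD]
   → C = (-437/85, -819/85)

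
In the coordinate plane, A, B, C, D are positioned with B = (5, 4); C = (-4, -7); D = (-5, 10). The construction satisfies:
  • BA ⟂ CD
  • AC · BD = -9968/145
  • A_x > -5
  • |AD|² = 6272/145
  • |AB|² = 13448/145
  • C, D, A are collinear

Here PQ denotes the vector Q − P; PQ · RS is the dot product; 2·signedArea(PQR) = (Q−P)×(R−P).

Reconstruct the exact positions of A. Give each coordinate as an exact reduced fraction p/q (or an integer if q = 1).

1. A_x = -669/145  [C, D, A are collinear ∩ BA ⟂ CD]
2. A_y = 498/145  [C, D, A are collinear ∩ BA ⟂ CD]
   → A = (-669/145, 498/145)

A = (-669/145, 498/145)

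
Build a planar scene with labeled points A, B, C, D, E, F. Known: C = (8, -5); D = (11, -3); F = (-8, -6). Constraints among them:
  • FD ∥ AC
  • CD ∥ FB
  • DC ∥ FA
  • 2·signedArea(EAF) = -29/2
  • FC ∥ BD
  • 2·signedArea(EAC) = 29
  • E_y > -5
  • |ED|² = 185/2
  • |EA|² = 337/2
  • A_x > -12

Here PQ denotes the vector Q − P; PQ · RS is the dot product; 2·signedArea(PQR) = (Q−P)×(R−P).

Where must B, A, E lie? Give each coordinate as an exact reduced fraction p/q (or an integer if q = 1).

1. B_x = -5  [FC ∥ BD ∩ CD ∥ FB]
2. B_y = -4  [FC ∥ BD ∩ CD ∥ FB]
   → B = (-5, -4)
3. A_x = -11  [FD ∥ AC ∩ DC ∥ FA]
4. A_y = -8  [FD ∥ AC ∩ DC ∥ FA]
   → A = (-11, -8)
5. E_x = 3/2  [2·signedArea(EAC) = 29 ∩ 2·signedArea(EAF) = -29/2]
6. E_y = -9/2  [2·signedArea(EAC) = 29 ∩ 2·signedArea(EAF) = -29/2]
   → E = (3/2, -9/2)

A = (-11, -8)
B = (-5, -4)
E = (3/2, -9/2)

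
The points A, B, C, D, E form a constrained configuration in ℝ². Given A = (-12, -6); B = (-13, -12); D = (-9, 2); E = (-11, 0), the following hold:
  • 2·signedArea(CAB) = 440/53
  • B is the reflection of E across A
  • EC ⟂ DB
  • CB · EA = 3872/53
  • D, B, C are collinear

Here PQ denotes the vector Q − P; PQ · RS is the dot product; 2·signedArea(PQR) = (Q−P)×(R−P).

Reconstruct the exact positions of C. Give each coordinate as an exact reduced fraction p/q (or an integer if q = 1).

1. C_x = -513/53  [D, B, C are collinear ∩ EC ⟂ DB]
2. C_y = -20/53  [D, B, C are collinear ∩ EC ⟂ DB]
   → C = (-513/53, -20/53)

C = (-513/53, -20/53)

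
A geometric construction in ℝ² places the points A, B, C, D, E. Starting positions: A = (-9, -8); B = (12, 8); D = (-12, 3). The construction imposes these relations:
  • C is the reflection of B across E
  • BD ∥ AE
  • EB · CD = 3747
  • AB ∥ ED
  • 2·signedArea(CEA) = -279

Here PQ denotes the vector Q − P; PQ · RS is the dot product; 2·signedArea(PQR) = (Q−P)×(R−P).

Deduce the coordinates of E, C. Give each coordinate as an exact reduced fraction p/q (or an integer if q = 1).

C = (-78, -34)
E = (-33, -13)

1. E_x = -33  [AB ∥ ED ∩ BD ∥ AE]
2. E_y = -13  [AB ∥ ED ∩ BD ∥ AE]
   → E = (-33, -13)
3. C_x = -78  [C is the reflection of B across E]
4. C_y = -34  [C is the reflection of B across E]
   → C = (-78, -34)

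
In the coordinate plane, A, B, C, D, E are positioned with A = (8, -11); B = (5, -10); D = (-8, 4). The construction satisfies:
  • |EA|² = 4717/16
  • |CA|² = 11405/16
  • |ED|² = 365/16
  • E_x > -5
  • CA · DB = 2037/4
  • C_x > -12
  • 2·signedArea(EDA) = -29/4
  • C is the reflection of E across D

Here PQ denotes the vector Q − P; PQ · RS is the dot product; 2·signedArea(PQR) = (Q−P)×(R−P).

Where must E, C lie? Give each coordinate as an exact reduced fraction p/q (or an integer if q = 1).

1. E_x = -19/4  [line 15·x + 16·y + 253/4 = 0 ∩ |ED|² = 365/16]
2. E_y = 1/2  [line 15·x + 16·y + 253/4 = 0 ∩ |ED|² = 365/16]
   → E = (-19/4, 1/2)
3. C_x = -45/4  [C is the reflection of E across D]
4. C_y = 15/2  [C is the reflection of E across D]
   → C = (-45/4, 15/2)

C = (-45/4, 15/2)
E = (-19/4, 1/2)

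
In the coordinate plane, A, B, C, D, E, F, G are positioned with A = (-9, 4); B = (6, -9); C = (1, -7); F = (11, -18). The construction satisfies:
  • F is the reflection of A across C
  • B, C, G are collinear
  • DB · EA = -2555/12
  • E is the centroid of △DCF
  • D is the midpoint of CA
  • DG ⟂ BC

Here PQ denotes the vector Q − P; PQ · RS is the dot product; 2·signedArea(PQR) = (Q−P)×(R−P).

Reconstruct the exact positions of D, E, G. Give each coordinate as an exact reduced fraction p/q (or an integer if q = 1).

D = (-4, -3/2)
E = (8/3, -53/6)
G = (-151/29, -131/29)

1. D_x = -4  [D is the midpoint of CA]
2. D_y = -3/2  [D is the midpoint of CA]
   → D = (-4, -3/2)
3. E_x = 8/3  [E is the centroid of △DCF]
4. E_y = -53/6  [E is the centroid of △DCF]
   → E = (8/3, -53/6)
5. G_x = -151/29  [B, C, G are collinear ∩ DG ⟂ BC]
6. G_y = -131/29  [B, C, G are collinear ∩ DG ⟂ BC]
   → G = (-151/29, -131/29)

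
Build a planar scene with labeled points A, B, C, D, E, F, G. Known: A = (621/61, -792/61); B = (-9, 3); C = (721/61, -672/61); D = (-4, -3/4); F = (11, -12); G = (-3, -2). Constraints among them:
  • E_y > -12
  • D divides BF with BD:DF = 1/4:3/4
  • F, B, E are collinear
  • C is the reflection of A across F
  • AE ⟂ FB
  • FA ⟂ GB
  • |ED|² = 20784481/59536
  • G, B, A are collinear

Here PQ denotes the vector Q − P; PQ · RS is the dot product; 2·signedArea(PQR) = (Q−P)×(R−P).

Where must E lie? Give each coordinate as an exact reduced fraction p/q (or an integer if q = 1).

E = (3339/305, -3648/305)

1. E_x = 3339/305  [F, B, E are collinear ∩ AE ⟂ FB]
2. E_y = -3648/305  [F, B, E are collinear ∩ AE ⟂ FB]
   → E = (3339/305, -3648/305)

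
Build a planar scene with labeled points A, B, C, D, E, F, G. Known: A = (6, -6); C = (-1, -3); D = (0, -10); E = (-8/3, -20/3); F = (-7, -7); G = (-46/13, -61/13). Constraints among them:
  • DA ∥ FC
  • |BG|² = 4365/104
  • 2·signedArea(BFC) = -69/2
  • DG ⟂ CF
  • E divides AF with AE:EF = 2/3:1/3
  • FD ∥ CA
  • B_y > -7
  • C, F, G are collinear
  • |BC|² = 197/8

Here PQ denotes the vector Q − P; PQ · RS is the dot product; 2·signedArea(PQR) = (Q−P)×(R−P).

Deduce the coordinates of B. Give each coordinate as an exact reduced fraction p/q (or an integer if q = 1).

B = (11/4, -25/4)

1. B_x = 11/4  [line -4·x + 6·y + 97/2 = 0 ∩ |BG|² = 4365/104]
2. B_y = -25/4  [line -4·x + 6·y + 97/2 = 0 ∩ |BG|² = 4365/104]
   → B = (11/4, -25/4)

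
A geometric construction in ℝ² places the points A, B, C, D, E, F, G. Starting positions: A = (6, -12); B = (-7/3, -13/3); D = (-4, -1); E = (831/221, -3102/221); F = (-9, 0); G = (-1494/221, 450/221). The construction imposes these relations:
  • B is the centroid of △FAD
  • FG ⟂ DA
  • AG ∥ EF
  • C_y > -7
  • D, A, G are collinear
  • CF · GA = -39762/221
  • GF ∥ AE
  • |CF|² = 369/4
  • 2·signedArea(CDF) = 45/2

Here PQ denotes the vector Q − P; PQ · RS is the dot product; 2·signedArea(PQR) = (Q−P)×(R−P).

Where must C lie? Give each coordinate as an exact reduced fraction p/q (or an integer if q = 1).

C = (-3/2, -6)

1. C_x = -3/2  [2·signedArea(CDF) = 45/2 ∩ CF · GA = -39762/221]
2. C_y = -6  [2·signedArea(CDF) = 45/2 ∩ CF · GA = -39762/221]
   → C = (-3/2, -6)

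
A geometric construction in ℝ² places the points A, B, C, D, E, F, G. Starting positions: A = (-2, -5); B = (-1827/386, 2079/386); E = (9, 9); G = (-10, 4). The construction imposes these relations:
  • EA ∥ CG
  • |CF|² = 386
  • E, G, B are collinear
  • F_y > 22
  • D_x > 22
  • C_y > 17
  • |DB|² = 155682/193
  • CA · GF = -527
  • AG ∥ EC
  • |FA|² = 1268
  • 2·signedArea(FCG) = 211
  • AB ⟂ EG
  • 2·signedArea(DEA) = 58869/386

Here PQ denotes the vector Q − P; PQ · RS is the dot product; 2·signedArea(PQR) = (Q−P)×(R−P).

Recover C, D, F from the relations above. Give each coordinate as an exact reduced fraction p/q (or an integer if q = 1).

C = (1, 18)
D = (8775/386, 4869/386)
F = (20, 23)

1. C_x = 1  [EA ∥ CG ∩ AG ∥ EC]
2. C_y = 18  [EA ∥ CG ∩ AG ∥ EC]
   → C = (1, 18)
3. D_x = 8775/386  [line 14·x + -11·y + -69291/386 = 0 ∩ |DB|² = 155682/193]
4. D_y = 4869/386  [line 14·x + -11·y + -69291/386 = 0 ∩ |DB|² = 155682/193]
   → D = (8775/386, 4869/386)
5. F_x = 20  [2·signedArea(FCG) = 211 ∩ CA · GF = -527]
6. F_y = 23  [2·signedArea(FCG) = 211 ∩ CA · GF = -527]
   → F = (20, 23)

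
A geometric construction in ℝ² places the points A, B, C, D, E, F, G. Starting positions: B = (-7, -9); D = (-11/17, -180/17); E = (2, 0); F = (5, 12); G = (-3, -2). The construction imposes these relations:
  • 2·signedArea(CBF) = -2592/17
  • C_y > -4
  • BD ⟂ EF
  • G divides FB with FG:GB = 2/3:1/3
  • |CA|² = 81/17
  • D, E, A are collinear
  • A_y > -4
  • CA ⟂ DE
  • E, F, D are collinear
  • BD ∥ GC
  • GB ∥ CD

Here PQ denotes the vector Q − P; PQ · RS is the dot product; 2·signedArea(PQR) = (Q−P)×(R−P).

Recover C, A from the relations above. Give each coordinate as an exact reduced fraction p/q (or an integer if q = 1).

1. C_x = 57/17  [GB ∥ CD ∩ BD ∥ GC]
2. C_y = -61/17  [GB ∥ CD ∩ BD ∥ GC]
   → C = (57/17, -61/17)
3. A_x = 21/17  [D, E, A are collinear ∩ CA ⟂ DE]
4. A_y = -52/17  [D, E, A are collinear ∩ CA ⟂ DE]
   → A = (21/17, -52/17)

A = (21/17, -52/17)
C = (57/17, -61/17)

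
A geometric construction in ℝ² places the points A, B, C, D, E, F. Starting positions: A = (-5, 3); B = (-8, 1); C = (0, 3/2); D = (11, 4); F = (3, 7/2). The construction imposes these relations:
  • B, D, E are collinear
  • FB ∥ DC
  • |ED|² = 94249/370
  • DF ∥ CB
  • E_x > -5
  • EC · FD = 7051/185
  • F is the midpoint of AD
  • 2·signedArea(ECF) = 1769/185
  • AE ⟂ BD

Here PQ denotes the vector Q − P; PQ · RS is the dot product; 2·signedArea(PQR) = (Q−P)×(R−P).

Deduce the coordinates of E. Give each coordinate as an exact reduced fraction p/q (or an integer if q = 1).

E = (-1763/370, 559/370)

1. E_x = -1763/370  [B, D, E are collinear ∩ AE ⟂ BD]
2. E_y = 559/370  [B, D, E are collinear ∩ AE ⟂ BD]
   → E = (-1763/370, 559/370)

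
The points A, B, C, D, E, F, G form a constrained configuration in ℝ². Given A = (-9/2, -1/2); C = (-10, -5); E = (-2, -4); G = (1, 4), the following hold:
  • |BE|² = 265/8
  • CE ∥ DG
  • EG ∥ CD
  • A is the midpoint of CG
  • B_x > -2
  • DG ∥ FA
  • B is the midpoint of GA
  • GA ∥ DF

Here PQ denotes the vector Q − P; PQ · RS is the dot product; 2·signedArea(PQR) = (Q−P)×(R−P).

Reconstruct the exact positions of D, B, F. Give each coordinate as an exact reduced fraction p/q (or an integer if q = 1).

B = (-7/4, 7/4)
D = (-7, 3)
F = (-25/2, -3/2)

1. D_x = -7  [CE ∥ DG ∩ EG ∥ CD]
2. D_y = 3  [CE ∥ DG ∩ EG ∥ CD]
   → D = (-7, 3)
3. B_x = -7/4  [B is the midpoint of GA]
4. B_y = 7/4  [B is the midpoint of GA]
   → B = (-7/4, 7/4)
5. F_x = -25/2  [DG ∥ FA ∩ GA ∥ DF]
6. F_y = -3/2  [DG ∥ FA ∩ GA ∥ DF]
   → F = (-25/2, -3/2)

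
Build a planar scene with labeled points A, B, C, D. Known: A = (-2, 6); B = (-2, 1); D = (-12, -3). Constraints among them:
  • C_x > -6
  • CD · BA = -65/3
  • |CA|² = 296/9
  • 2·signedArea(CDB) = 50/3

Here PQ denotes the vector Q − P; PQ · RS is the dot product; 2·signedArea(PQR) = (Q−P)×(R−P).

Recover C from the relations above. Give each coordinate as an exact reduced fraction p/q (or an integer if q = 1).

C = (-16/3, 4/3)

1. C_x = -16/3  [2·signedArea(CDB) = 50/3 ∩ CD · BA = -65/3]
2. C_y = 4/3  [2·signedArea(CDB) = 50/3 ∩ CD · BA = -65/3]
   → C = (-16/3, 4/3)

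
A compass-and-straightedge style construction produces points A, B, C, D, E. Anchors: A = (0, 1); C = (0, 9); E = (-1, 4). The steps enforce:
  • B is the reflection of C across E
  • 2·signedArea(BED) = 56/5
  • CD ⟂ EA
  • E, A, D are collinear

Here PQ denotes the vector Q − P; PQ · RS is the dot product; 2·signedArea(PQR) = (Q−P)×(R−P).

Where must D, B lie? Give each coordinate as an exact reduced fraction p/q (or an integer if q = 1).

1. D_x = -12/5  [E, A, D are collinear ∩ CD ⟂ EA]
2. D_y = 41/5  [E, A, D are collinear ∩ CD ⟂ EA]
   → D = (-12/5, 41/5)
3. B_x = -2  [B is the reflection of C across E]
4. B_y = -1  [B is the reflection of C across E]
   → B = (-2, -1)

B = (-2, -1)
D = (-12/5, 41/5)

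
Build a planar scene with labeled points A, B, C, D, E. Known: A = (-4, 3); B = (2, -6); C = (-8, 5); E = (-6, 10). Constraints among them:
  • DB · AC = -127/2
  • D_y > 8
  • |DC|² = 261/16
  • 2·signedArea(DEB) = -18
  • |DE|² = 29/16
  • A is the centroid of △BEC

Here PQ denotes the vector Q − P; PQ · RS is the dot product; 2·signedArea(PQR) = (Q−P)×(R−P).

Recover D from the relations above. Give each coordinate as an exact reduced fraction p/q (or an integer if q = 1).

D = (-13/2, 35/4)

1. D_x = -13/2  [DB · AC = -127/2 ∩ 2·signedArea(DEB) = -18]
2. D_y = 35/4  [DB · AC = -127/2 ∩ 2·signedArea(DEB) = -18]
   → D = (-13/2, 35/4)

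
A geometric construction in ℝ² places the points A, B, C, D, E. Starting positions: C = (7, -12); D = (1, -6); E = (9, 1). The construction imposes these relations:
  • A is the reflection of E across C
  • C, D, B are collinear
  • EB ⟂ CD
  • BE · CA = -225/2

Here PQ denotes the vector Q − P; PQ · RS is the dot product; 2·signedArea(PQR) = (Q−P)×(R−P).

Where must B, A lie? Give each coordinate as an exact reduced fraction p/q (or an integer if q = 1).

A = (5, -25)
B = (3/2, -13/2)

1. B_x = 3/2  [C, D, B are collinear ∩ EB ⟂ CD]
2. B_y = -13/2  [C, D, B are collinear ∩ EB ⟂ CD]
   → B = (3/2, -13/2)
3. A_x = 5  [A is the reflection of E across C]
4. A_y = -25  [A is the reflection of E across C]
   → A = (5, -25)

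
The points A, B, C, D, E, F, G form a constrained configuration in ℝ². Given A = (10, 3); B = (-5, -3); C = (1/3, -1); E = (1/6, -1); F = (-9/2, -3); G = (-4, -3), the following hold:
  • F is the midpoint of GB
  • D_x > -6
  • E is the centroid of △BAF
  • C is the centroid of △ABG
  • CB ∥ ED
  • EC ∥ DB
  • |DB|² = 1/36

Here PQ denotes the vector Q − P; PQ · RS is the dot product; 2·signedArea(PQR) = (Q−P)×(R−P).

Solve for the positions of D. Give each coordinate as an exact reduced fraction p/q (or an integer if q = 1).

1. D_x = -31/6  [EC ∥ DB ∩ CB ∥ ED]
2. D_y = -3  [EC ∥ DB ∩ CB ∥ ED]
   → D = (-31/6, -3)

D = (-31/6, -3)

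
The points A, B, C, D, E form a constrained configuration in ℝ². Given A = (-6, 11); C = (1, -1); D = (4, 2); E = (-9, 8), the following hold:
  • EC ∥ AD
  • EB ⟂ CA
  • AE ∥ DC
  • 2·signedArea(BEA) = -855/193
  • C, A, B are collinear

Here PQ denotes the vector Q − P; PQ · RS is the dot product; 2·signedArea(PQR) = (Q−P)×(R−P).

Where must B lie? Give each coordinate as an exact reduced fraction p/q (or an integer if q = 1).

B = (-1053/193, 1943/193)

1. B_x = -1053/193  [C, A, B are collinear ∩ EB ⟂ CA]
2. B_y = 1943/193  [C, A, B are collinear ∩ EB ⟂ CA]
   → B = (-1053/193, 1943/193)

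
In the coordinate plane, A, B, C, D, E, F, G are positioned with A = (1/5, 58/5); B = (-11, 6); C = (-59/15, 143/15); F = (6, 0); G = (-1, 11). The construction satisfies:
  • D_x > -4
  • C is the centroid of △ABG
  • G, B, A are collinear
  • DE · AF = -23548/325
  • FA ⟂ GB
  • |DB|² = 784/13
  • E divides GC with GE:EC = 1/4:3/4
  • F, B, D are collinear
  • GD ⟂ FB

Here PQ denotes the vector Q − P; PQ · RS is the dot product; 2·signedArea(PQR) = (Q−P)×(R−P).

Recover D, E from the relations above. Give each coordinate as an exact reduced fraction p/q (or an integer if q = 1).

1. D_x = -239/65  [F, B, D are collinear ∩ GD ⟂ FB]
2. D_y = 222/65  [F, B, D are collinear ∩ GD ⟂ FB]
   → D = (-239/65, 222/65)
3. E_x = -26/15  [E divides GC with GE:EC = 1/4:3/4]
4. E_y = 319/30  [E divides GC with GE:EC = 1/4:3/4]
   → E = (-26/15, 319/30)

D = (-239/65, 222/65)
E = (-26/15, 319/30)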